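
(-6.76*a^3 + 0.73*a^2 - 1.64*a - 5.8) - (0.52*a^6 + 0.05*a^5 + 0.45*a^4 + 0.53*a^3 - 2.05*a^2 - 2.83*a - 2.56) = -0.52*a^6 - 0.05*a^5 - 0.45*a^4 - 7.29*a^3 + 2.78*a^2 + 1.19*a - 3.24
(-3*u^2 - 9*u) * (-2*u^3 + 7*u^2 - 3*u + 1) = 6*u^5 - 3*u^4 - 54*u^3 + 24*u^2 - 9*u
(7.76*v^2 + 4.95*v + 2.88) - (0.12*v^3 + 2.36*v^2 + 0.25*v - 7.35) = -0.12*v^3 + 5.4*v^2 + 4.7*v + 10.23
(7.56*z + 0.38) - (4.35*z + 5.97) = 3.21*z - 5.59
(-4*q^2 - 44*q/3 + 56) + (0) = -4*q^2 - 44*q/3 + 56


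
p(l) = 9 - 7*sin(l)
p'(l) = -7*cos(l)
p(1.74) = 2.10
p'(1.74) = 1.18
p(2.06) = 2.82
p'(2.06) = 3.29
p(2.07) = 2.85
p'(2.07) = 3.35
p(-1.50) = 15.98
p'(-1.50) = -0.50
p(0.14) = 8.02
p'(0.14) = -6.93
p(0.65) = 4.76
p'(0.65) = -5.57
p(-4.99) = 2.27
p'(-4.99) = -1.92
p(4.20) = 15.10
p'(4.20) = 3.43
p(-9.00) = 11.88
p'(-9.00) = 6.38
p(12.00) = 12.76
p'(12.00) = -5.91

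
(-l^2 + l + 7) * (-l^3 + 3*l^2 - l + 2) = l^5 - 4*l^4 - 3*l^3 + 18*l^2 - 5*l + 14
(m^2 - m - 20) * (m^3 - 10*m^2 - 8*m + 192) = m^5 - 11*m^4 - 18*m^3 + 400*m^2 - 32*m - 3840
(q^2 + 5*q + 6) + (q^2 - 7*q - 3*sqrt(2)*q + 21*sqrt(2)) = 2*q^2 - 3*sqrt(2)*q - 2*q + 6 + 21*sqrt(2)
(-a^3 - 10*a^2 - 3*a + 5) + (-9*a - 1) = -a^3 - 10*a^2 - 12*a + 4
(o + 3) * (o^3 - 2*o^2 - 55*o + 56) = o^4 + o^3 - 61*o^2 - 109*o + 168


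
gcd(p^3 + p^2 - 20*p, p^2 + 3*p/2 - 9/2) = 1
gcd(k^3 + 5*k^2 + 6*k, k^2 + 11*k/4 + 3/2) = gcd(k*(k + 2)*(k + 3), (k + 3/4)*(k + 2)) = k + 2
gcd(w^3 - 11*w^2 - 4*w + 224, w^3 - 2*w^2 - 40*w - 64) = w^2 - 4*w - 32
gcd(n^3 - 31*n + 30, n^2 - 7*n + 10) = n - 5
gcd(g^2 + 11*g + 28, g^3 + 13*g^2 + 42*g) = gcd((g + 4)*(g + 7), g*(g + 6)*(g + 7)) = g + 7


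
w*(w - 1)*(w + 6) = w^3 + 5*w^2 - 6*w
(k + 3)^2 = k^2 + 6*k + 9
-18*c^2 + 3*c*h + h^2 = (-3*c + h)*(6*c + h)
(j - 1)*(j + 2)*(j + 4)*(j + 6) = j^4 + 11*j^3 + 32*j^2 + 4*j - 48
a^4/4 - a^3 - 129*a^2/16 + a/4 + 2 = (a/4 + 1)*(a - 8)*(a - 1/2)*(a + 1/2)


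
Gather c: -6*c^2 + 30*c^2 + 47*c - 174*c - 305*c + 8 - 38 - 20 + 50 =24*c^2 - 432*c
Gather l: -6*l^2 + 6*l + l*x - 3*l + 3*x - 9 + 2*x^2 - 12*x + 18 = -6*l^2 + l*(x + 3) + 2*x^2 - 9*x + 9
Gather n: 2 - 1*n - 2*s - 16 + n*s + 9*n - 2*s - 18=n*(s + 8) - 4*s - 32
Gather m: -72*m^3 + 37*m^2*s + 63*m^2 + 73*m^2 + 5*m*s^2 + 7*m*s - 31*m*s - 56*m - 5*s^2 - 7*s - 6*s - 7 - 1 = -72*m^3 + m^2*(37*s + 136) + m*(5*s^2 - 24*s - 56) - 5*s^2 - 13*s - 8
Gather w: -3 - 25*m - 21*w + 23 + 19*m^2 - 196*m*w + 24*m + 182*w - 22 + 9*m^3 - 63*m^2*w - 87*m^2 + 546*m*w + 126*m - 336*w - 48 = 9*m^3 - 68*m^2 + 125*m + w*(-63*m^2 + 350*m - 175) - 50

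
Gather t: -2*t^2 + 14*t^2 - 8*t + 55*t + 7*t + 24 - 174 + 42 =12*t^2 + 54*t - 108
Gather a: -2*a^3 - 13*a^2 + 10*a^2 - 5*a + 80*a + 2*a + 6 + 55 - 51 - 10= -2*a^3 - 3*a^2 + 77*a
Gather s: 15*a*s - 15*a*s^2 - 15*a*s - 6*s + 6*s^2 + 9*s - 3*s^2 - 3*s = s^2*(3 - 15*a)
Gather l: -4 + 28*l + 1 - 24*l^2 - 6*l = -24*l^2 + 22*l - 3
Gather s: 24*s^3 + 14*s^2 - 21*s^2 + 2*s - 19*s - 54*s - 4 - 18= 24*s^3 - 7*s^2 - 71*s - 22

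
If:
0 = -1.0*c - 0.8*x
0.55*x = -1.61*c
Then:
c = 0.00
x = 0.00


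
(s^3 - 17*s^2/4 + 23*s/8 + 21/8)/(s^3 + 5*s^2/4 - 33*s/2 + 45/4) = (8*s^2 - 10*s - 7)/(2*(4*s^2 + 17*s - 15))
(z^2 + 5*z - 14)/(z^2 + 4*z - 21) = (z - 2)/(z - 3)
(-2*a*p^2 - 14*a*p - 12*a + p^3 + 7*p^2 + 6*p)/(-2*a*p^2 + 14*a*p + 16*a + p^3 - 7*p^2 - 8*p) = (p + 6)/(p - 8)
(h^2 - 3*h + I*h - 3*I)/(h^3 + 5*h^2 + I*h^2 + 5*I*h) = (h - 3)/(h*(h + 5))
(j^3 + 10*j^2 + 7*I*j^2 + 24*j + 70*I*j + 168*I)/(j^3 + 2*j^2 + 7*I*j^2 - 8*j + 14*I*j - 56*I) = (j + 6)/(j - 2)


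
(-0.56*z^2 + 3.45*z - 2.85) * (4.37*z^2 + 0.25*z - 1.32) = -2.4472*z^4 + 14.9365*z^3 - 10.8528*z^2 - 5.2665*z + 3.762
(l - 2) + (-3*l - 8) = -2*l - 10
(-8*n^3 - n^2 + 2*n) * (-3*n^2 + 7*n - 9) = 24*n^5 - 53*n^4 + 59*n^3 + 23*n^2 - 18*n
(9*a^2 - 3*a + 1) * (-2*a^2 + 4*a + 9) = -18*a^4 + 42*a^3 + 67*a^2 - 23*a + 9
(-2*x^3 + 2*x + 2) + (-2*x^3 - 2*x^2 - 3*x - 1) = -4*x^3 - 2*x^2 - x + 1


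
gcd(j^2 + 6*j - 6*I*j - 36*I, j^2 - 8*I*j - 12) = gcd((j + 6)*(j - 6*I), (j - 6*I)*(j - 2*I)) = j - 6*I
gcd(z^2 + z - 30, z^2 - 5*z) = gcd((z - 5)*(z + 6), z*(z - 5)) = z - 5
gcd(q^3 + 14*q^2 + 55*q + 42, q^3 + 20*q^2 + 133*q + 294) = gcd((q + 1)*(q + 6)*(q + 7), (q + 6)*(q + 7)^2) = q^2 + 13*q + 42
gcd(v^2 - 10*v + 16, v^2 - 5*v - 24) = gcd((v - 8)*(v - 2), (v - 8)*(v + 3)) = v - 8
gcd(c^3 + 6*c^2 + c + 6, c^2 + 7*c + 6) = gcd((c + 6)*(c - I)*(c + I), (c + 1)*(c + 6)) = c + 6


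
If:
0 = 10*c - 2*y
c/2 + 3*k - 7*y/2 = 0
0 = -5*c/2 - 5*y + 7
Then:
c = 14/55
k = 238/165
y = 14/11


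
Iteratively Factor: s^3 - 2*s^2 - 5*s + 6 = (s - 1)*(s^2 - s - 6) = (s - 3)*(s - 1)*(s + 2)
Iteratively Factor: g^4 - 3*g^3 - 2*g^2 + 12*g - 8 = (g - 2)*(g^3 - g^2 - 4*g + 4) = (g - 2)*(g + 2)*(g^2 - 3*g + 2) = (g - 2)*(g - 1)*(g + 2)*(g - 2)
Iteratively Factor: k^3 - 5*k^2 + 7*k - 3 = (k - 3)*(k^2 - 2*k + 1) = (k - 3)*(k - 1)*(k - 1)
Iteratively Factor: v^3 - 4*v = (v)*(v^2 - 4) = v*(v + 2)*(v - 2)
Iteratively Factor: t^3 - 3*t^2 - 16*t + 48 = (t - 3)*(t^2 - 16) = (t - 3)*(t + 4)*(t - 4)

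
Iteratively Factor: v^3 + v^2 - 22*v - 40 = (v + 4)*(v^2 - 3*v - 10) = (v + 2)*(v + 4)*(v - 5)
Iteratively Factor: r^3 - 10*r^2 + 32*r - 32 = (r - 4)*(r^2 - 6*r + 8) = (r - 4)^2*(r - 2)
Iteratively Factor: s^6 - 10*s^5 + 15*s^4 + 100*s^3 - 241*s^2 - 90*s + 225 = (s - 3)*(s^5 - 7*s^4 - 6*s^3 + 82*s^2 + 5*s - 75) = (s - 5)*(s - 3)*(s^4 - 2*s^3 - 16*s^2 + 2*s + 15) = (s - 5)*(s - 3)*(s + 3)*(s^3 - 5*s^2 - s + 5) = (s - 5)*(s - 3)*(s + 1)*(s + 3)*(s^2 - 6*s + 5) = (s - 5)*(s - 3)*(s - 1)*(s + 1)*(s + 3)*(s - 5)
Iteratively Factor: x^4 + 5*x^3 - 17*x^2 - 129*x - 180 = (x + 3)*(x^3 + 2*x^2 - 23*x - 60) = (x + 3)^2*(x^2 - x - 20) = (x - 5)*(x + 3)^2*(x + 4)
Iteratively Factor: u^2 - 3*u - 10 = (u + 2)*(u - 5)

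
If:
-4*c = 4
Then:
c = -1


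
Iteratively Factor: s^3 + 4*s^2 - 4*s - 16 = (s + 2)*(s^2 + 2*s - 8) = (s + 2)*(s + 4)*(s - 2)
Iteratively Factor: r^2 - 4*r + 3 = (r - 1)*(r - 3)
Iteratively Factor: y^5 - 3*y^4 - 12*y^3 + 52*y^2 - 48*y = (y)*(y^4 - 3*y^3 - 12*y^2 + 52*y - 48) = y*(y - 3)*(y^3 - 12*y + 16) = y*(y - 3)*(y - 2)*(y^2 + 2*y - 8) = y*(y - 3)*(y - 2)*(y + 4)*(y - 2)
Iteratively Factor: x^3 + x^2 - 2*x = (x - 1)*(x^2 + 2*x) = x*(x - 1)*(x + 2)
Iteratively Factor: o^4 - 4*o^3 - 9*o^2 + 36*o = (o + 3)*(o^3 - 7*o^2 + 12*o) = o*(o + 3)*(o^2 - 7*o + 12) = o*(o - 4)*(o + 3)*(o - 3)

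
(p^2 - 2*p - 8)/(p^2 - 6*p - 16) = (p - 4)/(p - 8)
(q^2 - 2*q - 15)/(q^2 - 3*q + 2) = (q^2 - 2*q - 15)/(q^2 - 3*q + 2)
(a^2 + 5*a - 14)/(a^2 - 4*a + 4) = (a + 7)/(a - 2)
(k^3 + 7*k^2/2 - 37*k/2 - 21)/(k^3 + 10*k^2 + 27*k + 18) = (k - 7/2)/(k + 3)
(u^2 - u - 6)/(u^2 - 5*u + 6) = (u + 2)/(u - 2)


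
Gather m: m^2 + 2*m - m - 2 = m^2 + m - 2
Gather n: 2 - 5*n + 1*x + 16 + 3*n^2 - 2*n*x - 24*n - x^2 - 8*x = 3*n^2 + n*(-2*x - 29) - x^2 - 7*x + 18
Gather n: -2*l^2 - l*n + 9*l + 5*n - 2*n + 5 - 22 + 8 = -2*l^2 + 9*l + n*(3 - l) - 9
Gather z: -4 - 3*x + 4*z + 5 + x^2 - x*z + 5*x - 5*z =x^2 + 2*x + z*(-x - 1) + 1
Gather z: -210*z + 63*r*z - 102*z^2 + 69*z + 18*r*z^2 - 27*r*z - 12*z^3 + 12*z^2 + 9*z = -12*z^3 + z^2*(18*r - 90) + z*(36*r - 132)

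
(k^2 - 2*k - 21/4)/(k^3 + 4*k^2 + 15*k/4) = (2*k - 7)/(k*(2*k + 5))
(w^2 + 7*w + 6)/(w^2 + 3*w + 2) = (w + 6)/(w + 2)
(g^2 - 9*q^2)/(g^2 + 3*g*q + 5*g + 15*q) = (g - 3*q)/(g + 5)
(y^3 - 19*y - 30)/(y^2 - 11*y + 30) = (y^2 + 5*y + 6)/(y - 6)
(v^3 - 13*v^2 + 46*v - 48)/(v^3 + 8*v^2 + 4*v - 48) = (v^2 - 11*v + 24)/(v^2 + 10*v + 24)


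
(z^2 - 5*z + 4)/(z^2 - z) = (z - 4)/z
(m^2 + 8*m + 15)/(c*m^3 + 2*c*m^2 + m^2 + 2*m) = (m^2 + 8*m + 15)/(m*(c*m^2 + 2*c*m + m + 2))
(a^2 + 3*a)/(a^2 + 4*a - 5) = a*(a + 3)/(a^2 + 4*a - 5)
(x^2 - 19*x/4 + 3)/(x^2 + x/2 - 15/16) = 4*(x - 4)/(4*x + 5)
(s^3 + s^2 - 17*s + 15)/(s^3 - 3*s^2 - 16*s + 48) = (s^2 + 4*s - 5)/(s^2 - 16)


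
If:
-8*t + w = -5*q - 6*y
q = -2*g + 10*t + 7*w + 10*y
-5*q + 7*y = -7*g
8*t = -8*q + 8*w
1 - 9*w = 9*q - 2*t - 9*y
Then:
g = 934/17031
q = 31/811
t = 52/5677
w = 269/5677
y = -67/2433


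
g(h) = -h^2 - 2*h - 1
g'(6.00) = -14.00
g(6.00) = -49.00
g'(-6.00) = 10.00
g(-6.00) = -25.00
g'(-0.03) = -1.94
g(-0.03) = -0.94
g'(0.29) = -2.58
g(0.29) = -1.66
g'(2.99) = -7.98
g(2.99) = -15.92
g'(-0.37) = -1.26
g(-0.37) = -0.40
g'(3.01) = -8.02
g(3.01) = -16.08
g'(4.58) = -11.16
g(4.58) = -31.14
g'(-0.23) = -1.54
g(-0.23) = -0.59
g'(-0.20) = -1.60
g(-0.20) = -0.64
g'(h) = -2*h - 2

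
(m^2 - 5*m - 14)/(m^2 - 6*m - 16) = (m - 7)/(m - 8)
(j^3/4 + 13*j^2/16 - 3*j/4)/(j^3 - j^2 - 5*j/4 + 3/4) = j*(4*j^2 + 13*j - 12)/(4*(4*j^3 - 4*j^2 - 5*j + 3))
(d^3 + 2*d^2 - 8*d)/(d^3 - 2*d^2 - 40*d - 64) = d*(d - 2)/(d^2 - 6*d - 16)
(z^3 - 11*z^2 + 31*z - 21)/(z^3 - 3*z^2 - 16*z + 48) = (z^2 - 8*z + 7)/(z^2 - 16)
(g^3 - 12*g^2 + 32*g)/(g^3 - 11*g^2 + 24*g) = (g - 4)/(g - 3)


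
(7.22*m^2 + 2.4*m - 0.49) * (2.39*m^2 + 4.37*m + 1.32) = 17.2558*m^4 + 37.2874*m^3 + 18.8473*m^2 + 1.0267*m - 0.6468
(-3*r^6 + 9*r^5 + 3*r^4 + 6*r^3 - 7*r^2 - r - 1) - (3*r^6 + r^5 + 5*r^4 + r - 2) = -6*r^6 + 8*r^5 - 2*r^4 + 6*r^3 - 7*r^2 - 2*r + 1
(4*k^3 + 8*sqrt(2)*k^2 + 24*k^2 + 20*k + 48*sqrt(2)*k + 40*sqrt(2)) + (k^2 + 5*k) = 4*k^3 + 8*sqrt(2)*k^2 + 25*k^2 + 25*k + 48*sqrt(2)*k + 40*sqrt(2)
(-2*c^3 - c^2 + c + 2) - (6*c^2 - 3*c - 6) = -2*c^3 - 7*c^2 + 4*c + 8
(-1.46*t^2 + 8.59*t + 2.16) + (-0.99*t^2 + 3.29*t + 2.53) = -2.45*t^2 + 11.88*t + 4.69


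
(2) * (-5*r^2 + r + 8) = -10*r^2 + 2*r + 16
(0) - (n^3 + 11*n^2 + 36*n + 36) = -n^3 - 11*n^2 - 36*n - 36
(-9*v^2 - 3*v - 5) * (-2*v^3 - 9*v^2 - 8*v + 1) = 18*v^5 + 87*v^4 + 109*v^3 + 60*v^2 + 37*v - 5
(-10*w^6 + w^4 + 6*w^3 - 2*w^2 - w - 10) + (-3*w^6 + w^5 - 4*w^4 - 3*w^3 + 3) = -13*w^6 + w^5 - 3*w^4 + 3*w^3 - 2*w^2 - w - 7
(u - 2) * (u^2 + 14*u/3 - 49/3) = u^3 + 8*u^2/3 - 77*u/3 + 98/3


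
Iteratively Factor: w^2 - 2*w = (w)*(w - 2)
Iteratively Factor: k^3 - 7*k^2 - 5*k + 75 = (k - 5)*(k^2 - 2*k - 15) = (k - 5)*(k + 3)*(k - 5)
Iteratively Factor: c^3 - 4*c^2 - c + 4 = (c - 4)*(c^2 - 1) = (c - 4)*(c - 1)*(c + 1)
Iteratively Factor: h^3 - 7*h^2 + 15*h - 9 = (h - 3)*(h^2 - 4*h + 3) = (h - 3)*(h - 1)*(h - 3)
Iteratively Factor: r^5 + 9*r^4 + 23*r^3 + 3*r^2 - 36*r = (r)*(r^4 + 9*r^3 + 23*r^2 + 3*r - 36) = r*(r + 3)*(r^3 + 6*r^2 + 5*r - 12) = r*(r + 3)*(r + 4)*(r^2 + 2*r - 3) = r*(r - 1)*(r + 3)*(r + 4)*(r + 3)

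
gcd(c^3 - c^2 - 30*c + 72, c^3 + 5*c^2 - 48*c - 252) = c + 6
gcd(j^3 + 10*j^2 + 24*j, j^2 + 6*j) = j^2 + 6*j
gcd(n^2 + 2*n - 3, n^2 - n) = n - 1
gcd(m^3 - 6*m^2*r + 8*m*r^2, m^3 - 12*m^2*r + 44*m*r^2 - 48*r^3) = m^2 - 6*m*r + 8*r^2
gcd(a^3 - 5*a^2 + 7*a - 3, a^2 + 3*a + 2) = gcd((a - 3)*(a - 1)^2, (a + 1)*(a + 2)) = 1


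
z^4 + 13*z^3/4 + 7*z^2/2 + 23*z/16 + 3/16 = (z + 1/4)*(z + 1/2)*(z + 1)*(z + 3/2)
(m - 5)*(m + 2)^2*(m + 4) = m^4 + 3*m^3 - 20*m^2 - 84*m - 80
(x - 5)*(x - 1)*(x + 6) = x^3 - 31*x + 30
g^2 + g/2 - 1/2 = (g - 1/2)*(g + 1)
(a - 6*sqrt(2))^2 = a^2 - 12*sqrt(2)*a + 72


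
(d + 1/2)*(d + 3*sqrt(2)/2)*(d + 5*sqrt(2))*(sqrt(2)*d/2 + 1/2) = sqrt(2)*d^4/2 + sqrt(2)*d^3/4 + 7*d^3 + 7*d^2/2 + 43*sqrt(2)*d^2/4 + 15*d/2 + 43*sqrt(2)*d/8 + 15/4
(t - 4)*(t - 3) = t^2 - 7*t + 12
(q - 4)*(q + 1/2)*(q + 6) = q^3 + 5*q^2/2 - 23*q - 12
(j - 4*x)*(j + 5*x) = j^2 + j*x - 20*x^2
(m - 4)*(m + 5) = m^2 + m - 20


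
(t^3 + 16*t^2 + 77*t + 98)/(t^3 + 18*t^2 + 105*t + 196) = (t + 2)/(t + 4)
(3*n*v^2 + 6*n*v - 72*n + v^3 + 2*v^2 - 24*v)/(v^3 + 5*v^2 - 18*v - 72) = (3*n + v)/(v + 3)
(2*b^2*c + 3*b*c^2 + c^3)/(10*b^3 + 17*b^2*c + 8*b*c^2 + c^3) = c/(5*b + c)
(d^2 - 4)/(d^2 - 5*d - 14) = (d - 2)/(d - 7)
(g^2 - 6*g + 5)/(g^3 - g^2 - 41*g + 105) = (g - 1)/(g^2 + 4*g - 21)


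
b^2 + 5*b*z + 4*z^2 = (b + z)*(b + 4*z)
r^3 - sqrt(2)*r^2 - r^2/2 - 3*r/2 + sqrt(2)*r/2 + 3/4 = (r - 1/2)*(r - 3*sqrt(2)/2)*(r + sqrt(2)/2)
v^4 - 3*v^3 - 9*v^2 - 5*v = v*(v - 5)*(v + 1)^2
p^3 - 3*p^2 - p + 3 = (p - 3)*(p - 1)*(p + 1)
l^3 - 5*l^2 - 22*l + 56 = (l - 7)*(l - 2)*(l + 4)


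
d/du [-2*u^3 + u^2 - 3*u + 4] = -6*u^2 + 2*u - 3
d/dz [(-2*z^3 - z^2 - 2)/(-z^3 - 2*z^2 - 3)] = z*(3*z^3 + 12*z - 2)/(z^6 + 4*z^5 + 4*z^4 + 6*z^3 + 12*z^2 + 9)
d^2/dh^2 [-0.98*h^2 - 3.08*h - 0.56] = -1.96000000000000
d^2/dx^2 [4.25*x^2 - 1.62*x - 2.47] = 8.50000000000000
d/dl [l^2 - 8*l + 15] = 2*l - 8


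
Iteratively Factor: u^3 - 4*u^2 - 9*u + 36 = (u - 3)*(u^2 - u - 12) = (u - 3)*(u + 3)*(u - 4)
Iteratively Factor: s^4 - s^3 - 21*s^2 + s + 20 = (s + 1)*(s^3 - 2*s^2 - 19*s + 20) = (s - 1)*(s + 1)*(s^2 - s - 20) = (s - 5)*(s - 1)*(s + 1)*(s + 4)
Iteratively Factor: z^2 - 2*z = (z - 2)*(z)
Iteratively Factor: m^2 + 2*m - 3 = (m + 3)*(m - 1)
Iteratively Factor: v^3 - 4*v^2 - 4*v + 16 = (v - 2)*(v^2 - 2*v - 8) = (v - 2)*(v + 2)*(v - 4)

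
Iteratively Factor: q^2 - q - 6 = (q - 3)*(q + 2)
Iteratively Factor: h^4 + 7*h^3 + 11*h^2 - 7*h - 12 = (h - 1)*(h^3 + 8*h^2 + 19*h + 12) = (h - 1)*(h + 1)*(h^2 + 7*h + 12) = (h - 1)*(h + 1)*(h + 3)*(h + 4)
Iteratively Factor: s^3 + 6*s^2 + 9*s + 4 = (s + 4)*(s^2 + 2*s + 1) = (s + 1)*(s + 4)*(s + 1)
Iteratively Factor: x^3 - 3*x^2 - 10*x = (x + 2)*(x^2 - 5*x) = x*(x + 2)*(x - 5)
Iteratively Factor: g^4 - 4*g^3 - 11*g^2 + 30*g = (g - 2)*(g^3 - 2*g^2 - 15*g) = (g - 2)*(g + 3)*(g^2 - 5*g) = g*(g - 2)*(g + 3)*(g - 5)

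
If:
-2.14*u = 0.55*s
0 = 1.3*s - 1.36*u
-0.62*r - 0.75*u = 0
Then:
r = 0.00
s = 0.00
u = 0.00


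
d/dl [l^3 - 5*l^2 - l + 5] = 3*l^2 - 10*l - 1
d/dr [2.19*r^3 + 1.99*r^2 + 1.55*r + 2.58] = 6.57*r^2 + 3.98*r + 1.55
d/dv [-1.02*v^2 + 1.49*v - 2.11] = 1.49 - 2.04*v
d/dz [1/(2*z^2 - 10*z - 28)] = (5/2 - z)/(-z^2 + 5*z + 14)^2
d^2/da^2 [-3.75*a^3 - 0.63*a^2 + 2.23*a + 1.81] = -22.5*a - 1.26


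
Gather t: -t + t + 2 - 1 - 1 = 0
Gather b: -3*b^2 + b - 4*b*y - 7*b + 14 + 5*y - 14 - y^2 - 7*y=-3*b^2 + b*(-4*y - 6) - y^2 - 2*y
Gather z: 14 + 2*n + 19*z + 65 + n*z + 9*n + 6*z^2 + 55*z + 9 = 11*n + 6*z^2 + z*(n + 74) + 88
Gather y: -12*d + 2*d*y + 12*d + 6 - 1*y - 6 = y*(2*d - 1)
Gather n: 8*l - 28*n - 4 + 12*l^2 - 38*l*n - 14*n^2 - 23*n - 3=12*l^2 + 8*l - 14*n^2 + n*(-38*l - 51) - 7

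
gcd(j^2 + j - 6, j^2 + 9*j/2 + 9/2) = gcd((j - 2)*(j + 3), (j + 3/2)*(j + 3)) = j + 3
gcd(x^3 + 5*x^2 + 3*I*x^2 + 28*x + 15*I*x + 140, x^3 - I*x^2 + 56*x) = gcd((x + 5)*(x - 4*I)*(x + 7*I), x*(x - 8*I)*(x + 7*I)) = x + 7*I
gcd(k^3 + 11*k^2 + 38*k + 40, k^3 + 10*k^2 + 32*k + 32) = k^2 + 6*k + 8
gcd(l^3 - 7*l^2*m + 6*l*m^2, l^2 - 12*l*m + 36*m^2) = l - 6*m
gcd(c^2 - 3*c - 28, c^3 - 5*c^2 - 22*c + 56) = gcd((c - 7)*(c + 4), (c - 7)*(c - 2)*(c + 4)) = c^2 - 3*c - 28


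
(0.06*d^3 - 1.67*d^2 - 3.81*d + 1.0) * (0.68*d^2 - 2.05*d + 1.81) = 0.0408*d^5 - 1.2586*d^4 + 0.9413*d^3 + 5.4678*d^2 - 8.9461*d + 1.81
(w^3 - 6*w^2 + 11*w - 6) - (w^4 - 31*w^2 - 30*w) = -w^4 + w^3 + 25*w^2 + 41*w - 6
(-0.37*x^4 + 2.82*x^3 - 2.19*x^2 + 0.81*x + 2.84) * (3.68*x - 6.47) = -1.3616*x^5 + 12.7715*x^4 - 26.3046*x^3 + 17.1501*x^2 + 5.2105*x - 18.3748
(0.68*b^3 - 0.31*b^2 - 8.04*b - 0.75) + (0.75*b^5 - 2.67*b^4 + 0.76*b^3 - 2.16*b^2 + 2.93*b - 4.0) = 0.75*b^5 - 2.67*b^4 + 1.44*b^3 - 2.47*b^2 - 5.11*b - 4.75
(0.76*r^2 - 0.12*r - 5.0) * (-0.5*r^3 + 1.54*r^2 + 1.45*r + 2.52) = -0.38*r^5 + 1.2304*r^4 + 3.4172*r^3 - 5.9588*r^2 - 7.5524*r - 12.6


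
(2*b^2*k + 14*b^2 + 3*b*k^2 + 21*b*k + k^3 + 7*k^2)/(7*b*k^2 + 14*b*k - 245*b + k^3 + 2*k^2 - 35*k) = (2*b^2 + 3*b*k + k^2)/(7*b*k - 35*b + k^2 - 5*k)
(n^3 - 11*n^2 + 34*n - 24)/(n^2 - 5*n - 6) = (n^2 - 5*n + 4)/(n + 1)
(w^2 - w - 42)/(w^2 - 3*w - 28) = (w + 6)/(w + 4)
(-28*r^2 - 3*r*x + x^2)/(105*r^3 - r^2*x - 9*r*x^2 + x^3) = (4*r + x)/(-15*r^2 - 2*r*x + x^2)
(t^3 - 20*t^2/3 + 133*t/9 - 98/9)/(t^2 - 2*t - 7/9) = (3*t^2 - 13*t + 14)/(3*t + 1)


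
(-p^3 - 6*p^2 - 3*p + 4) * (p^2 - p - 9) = -p^5 - 5*p^4 + 12*p^3 + 61*p^2 + 23*p - 36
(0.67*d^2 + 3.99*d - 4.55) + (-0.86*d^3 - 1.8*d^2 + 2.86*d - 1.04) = -0.86*d^3 - 1.13*d^2 + 6.85*d - 5.59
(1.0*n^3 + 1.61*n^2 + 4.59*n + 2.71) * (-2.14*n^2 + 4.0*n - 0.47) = -2.14*n^5 + 0.5546*n^4 - 3.8526*n^3 + 11.8039*n^2 + 8.6827*n - 1.2737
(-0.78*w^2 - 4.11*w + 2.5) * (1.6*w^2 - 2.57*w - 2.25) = -1.248*w^4 - 4.5714*w^3 + 16.3177*w^2 + 2.8225*w - 5.625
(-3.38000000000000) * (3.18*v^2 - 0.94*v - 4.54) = -10.7484*v^2 + 3.1772*v + 15.3452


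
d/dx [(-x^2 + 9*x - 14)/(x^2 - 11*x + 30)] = 2*(x^2 - 16*x + 58)/(x^4 - 22*x^3 + 181*x^2 - 660*x + 900)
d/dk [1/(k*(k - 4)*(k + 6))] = (-k*(k - 4) - k*(k + 6) - (k - 4)*(k + 6))/(k^2*(k - 4)^2*(k + 6)^2)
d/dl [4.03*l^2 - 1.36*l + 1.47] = 8.06*l - 1.36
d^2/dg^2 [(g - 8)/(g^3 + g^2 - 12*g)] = 2*(g*(g^2 + g - 12)*(-3*g^2 - 2*g - (g - 8)*(3*g + 1) + 12) + (g - 8)*(3*g^2 + 2*g - 12)^2)/(g^3*(g^2 + g - 12)^3)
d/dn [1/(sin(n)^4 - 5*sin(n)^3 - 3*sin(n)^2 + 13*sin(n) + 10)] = (19*sin(n) + 4*cos(n)^2 - 17)*cos(n)/((sin(n) - 5)^2*(sin(n) - 2)^2*(sin(n) + 1)^3)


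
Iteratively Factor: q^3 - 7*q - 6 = (q - 3)*(q^2 + 3*q + 2) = (q - 3)*(q + 1)*(q + 2)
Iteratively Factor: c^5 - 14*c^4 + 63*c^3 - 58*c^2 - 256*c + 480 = (c - 3)*(c^4 - 11*c^3 + 30*c^2 + 32*c - 160) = (c - 4)*(c - 3)*(c^3 - 7*c^2 + 2*c + 40) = (c - 4)*(c - 3)*(c + 2)*(c^2 - 9*c + 20) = (c - 5)*(c - 4)*(c - 3)*(c + 2)*(c - 4)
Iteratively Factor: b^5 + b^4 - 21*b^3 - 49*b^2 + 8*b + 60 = (b + 2)*(b^4 - b^3 - 19*b^2 - 11*b + 30) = (b + 2)*(b + 3)*(b^3 - 4*b^2 - 7*b + 10) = (b + 2)^2*(b + 3)*(b^2 - 6*b + 5) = (b - 1)*(b + 2)^2*(b + 3)*(b - 5)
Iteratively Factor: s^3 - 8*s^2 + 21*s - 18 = (s - 3)*(s^2 - 5*s + 6) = (s - 3)^2*(s - 2)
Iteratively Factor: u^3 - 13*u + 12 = (u - 3)*(u^2 + 3*u - 4) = (u - 3)*(u - 1)*(u + 4)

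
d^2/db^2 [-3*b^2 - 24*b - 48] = -6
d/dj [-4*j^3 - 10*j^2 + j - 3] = -12*j^2 - 20*j + 1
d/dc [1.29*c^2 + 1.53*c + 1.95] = 2.58*c + 1.53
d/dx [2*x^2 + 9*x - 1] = 4*x + 9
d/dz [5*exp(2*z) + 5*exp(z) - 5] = (10*exp(z) + 5)*exp(z)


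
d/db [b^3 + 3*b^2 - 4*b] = 3*b^2 + 6*b - 4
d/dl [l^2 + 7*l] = 2*l + 7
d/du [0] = 0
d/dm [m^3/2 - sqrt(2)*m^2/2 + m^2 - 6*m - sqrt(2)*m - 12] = 3*m^2/2 - sqrt(2)*m + 2*m - 6 - sqrt(2)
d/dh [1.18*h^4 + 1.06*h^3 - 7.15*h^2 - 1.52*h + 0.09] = 4.72*h^3 + 3.18*h^2 - 14.3*h - 1.52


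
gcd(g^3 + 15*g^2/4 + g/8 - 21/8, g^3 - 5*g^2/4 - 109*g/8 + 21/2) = g^2 + 11*g/4 - 21/8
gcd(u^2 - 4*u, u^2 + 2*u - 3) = 1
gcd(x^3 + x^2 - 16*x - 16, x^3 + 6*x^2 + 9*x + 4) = x^2 + 5*x + 4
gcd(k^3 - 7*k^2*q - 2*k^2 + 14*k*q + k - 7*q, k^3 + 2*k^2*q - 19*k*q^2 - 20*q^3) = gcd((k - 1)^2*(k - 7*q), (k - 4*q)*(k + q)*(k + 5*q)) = 1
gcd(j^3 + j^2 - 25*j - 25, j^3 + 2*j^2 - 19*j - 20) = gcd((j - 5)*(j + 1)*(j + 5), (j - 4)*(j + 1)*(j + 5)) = j^2 + 6*j + 5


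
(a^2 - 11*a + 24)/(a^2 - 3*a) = (a - 8)/a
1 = 1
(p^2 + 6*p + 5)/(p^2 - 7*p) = (p^2 + 6*p + 5)/(p*(p - 7))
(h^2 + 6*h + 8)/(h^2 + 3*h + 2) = (h + 4)/(h + 1)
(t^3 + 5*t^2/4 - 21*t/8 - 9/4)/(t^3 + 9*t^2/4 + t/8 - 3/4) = (2*t - 3)/(2*t - 1)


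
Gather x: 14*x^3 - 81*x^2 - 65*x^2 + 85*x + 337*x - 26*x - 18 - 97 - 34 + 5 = 14*x^3 - 146*x^2 + 396*x - 144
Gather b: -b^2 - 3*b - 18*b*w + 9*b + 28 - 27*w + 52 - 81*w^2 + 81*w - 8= -b^2 + b*(6 - 18*w) - 81*w^2 + 54*w + 72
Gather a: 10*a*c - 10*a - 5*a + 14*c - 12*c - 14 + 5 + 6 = a*(10*c - 15) + 2*c - 3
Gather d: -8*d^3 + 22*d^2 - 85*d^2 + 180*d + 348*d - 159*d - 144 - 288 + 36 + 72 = -8*d^3 - 63*d^2 + 369*d - 324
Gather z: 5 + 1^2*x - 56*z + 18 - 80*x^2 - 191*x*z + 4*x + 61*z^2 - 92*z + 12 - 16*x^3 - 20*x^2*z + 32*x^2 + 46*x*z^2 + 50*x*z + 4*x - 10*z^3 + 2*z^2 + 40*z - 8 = -16*x^3 - 48*x^2 + 9*x - 10*z^3 + z^2*(46*x + 63) + z*(-20*x^2 - 141*x - 108) + 27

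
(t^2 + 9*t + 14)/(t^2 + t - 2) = (t + 7)/(t - 1)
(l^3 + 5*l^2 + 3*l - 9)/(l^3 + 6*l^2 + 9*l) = (l - 1)/l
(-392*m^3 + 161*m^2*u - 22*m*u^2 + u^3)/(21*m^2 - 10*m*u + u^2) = (56*m^2 - 15*m*u + u^2)/(-3*m + u)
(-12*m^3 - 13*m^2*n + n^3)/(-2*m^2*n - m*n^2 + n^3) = (12*m^2 + m*n - n^2)/(n*(2*m - n))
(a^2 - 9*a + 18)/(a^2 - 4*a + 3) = (a - 6)/(a - 1)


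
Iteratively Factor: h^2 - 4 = (h - 2)*(h + 2)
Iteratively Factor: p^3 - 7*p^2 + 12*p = (p)*(p^2 - 7*p + 12) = p*(p - 3)*(p - 4)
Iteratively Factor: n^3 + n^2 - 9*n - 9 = (n + 3)*(n^2 - 2*n - 3) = (n + 1)*(n + 3)*(n - 3)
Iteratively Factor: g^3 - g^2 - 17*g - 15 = (g + 3)*(g^2 - 4*g - 5) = (g - 5)*(g + 3)*(g + 1)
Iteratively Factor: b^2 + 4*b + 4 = (b + 2)*(b + 2)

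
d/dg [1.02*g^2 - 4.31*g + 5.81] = 2.04*g - 4.31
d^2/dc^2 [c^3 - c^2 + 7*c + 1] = 6*c - 2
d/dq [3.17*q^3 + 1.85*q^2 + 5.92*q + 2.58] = 9.51*q^2 + 3.7*q + 5.92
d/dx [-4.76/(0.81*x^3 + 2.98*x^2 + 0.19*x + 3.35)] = (11.5668*x^2 + 28.3696*x + 0.9044)/(0.81*x^3 + 2.98*x^2 + 0.19*x + 3.35)^2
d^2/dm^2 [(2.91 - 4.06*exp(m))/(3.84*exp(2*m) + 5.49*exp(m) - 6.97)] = (-59.867136*exp(4*m) + 257.23008*exp(3*m) - 467.94816*exp(2*m) + 243.892845*exp(m) - 85.886431)*exp(m)/(56.623104*exp(6*m) + 242.860032*exp(5*m) + 38.883456*exp(4*m) - 716.163363*exp(3*m) - 70.577523*exp(2*m) + 800.127423*exp(m) - 338.608873)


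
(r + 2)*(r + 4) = r^2 + 6*r + 8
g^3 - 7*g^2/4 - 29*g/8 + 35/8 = (g - 5/2)*(g - 1)*(g + 7/4)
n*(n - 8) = n^2 - 8*n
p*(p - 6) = p^2 - 6*p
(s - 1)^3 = s^3 - 3*s^2 + 3*s - 1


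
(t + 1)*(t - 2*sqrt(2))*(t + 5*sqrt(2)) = t^3 + t^2 + 3*sqrt(2)*t^2 - 20*t + 3*sqrt(2)*t - 20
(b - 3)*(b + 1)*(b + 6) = b^3 + 4*b^2 - 15*b - 18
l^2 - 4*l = l*(l - 4)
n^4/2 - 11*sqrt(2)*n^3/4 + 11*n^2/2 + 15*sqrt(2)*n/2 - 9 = (n/2 + sqrt(2)/2)*(n - 3*sqrt(2))^2*(n - sqrt(2)/2)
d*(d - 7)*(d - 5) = d^3 - 12*d^2 + 35*d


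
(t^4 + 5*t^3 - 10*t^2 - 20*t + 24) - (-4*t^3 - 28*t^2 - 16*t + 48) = t^4 + 9*t^3 + 18*t^2 - 4*t - 24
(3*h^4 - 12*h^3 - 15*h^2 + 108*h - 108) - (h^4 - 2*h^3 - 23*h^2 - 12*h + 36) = 2*h^4 - 10*h^3 + 8*h^2 + 120*h - 144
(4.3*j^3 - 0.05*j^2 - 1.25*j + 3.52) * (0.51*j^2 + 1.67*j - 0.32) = 2.193*j^5 + 7.1555*j^4 - 2.097*j^3 - 0.2763*j^2 + 6.2784*j - 1.1264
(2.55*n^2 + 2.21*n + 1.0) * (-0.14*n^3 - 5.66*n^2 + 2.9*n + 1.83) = -0.357*n^5 - 14.7424*n^4 - 5.2536*n^3 + 5.4155*n^2 + 6.9443*n + 1.83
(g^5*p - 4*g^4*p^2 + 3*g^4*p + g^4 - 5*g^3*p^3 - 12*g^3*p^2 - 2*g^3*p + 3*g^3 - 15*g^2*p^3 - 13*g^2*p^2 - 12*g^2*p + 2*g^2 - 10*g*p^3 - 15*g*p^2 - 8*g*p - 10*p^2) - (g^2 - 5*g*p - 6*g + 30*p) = g^5*p - 4*g^4*p^2 + 3*g^4*p + g^4 - 5*g^3*p^3 - 12*g^3*p^2 - 2*g^3*p + 3*g^3 - 15*g^2*p^3 - 13*g^2*p^2 - 12*g^2*p + g^2 - 10*g*p^3 - 15*g*p^2 - 3*g*p + 6*g - 10*p^2 - 30*p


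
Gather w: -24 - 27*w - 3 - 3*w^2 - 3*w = -3*w^2 - 30*w - 27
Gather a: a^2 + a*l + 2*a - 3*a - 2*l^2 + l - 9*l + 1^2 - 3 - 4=a^2 + a*(l - 1) - 2*l^2 - 8*l - 6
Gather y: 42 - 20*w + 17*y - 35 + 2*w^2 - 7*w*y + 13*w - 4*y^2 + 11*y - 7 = 2*w^2 - 7*w - 4*y^2 + y*(28 - 7*w)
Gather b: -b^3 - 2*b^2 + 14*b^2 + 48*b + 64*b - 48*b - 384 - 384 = -b^3 + 12*b^2 + 64*b - 768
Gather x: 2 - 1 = 1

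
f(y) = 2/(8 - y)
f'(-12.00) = 0.00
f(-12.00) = 0.10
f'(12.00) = 0.12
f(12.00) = -0.50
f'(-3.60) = 0.01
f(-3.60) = 0.17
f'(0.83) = 0.04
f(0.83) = 0.28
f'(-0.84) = 0.03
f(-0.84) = 0.23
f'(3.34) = 0.09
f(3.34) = 0.43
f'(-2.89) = 0.02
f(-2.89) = 0.18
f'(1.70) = 0.05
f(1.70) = 0.32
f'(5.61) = 0.35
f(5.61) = 0.84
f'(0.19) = 0.03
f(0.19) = 0.26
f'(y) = 2/(8 - y)^2 = 2/(y - 8)^2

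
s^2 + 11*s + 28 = (s + 4)*(s + 7)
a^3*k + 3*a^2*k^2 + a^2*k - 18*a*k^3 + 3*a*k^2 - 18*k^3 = (a - 3*k)*(a + 6*k)*(a*k + k)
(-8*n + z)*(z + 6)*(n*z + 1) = -8*n^2*z^2 - 48*n^2*z + n*z^3 + 6*n*z^2 - 8*n*z - 48*n + z^2 + 6*z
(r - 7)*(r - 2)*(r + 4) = r^3 - 5*r^2 - 22*r + 56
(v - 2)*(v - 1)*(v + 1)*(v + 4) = v^4 + 2*v^3 - 9*v^2 - 2*v + 8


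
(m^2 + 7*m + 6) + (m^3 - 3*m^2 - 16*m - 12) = m^3 - 2*m^2 - 9*m - 6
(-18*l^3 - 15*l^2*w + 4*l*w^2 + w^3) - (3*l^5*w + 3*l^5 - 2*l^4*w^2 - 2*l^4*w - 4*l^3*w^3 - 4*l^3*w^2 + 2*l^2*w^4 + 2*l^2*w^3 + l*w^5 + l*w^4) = -3*l^5*w - 3*l^5 + 2*l^4*w^2 + 2*l^4*w + 4*l^3*w^3 + 4*l^3*w^2 - 18*l^3 - 2*l^2*w^4 - 2*l^2*w^3 - 15*l^2*w - l*w^5 - l*w^4 + 4*l*w^2 + w^3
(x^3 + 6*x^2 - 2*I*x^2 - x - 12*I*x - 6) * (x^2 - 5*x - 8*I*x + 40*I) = x^5 + x^4 - 10*I*x^4 - 47*x^3 - 10*I*x^3 - 17*x^2 + 308*I*x^2 + 510*x + 8*I*x - 240*I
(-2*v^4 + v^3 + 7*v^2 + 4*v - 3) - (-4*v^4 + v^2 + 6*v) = 2*v^4 + v^3 + 6*v^2 - 2*v - 3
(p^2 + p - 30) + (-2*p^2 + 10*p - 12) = -p^2 + 11*p - 42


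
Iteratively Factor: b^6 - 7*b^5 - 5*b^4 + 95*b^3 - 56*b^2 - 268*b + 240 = (b + 3)*(b^5 - 10*b^4 + 25*b^3 + 20*b^2 - 116*b + 80) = (b - 2)*(b + 3)*(b^4 - 8*b^3 + 9*b^2 + 38*b - 40) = (b - 4)*(b - 2)*(b + 3)*(b^3 - 4*b^2 - 7*b + 10) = (b - 4)*(b - 2)*(b - 1)*(b + 3)*(b^2 - 3*b - 10) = (b - 4)*(b - 2)*(b - 1)*(b + 2)*(b + 3)*(b - 5)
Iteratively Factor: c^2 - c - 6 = (c - 3)*(c + 2)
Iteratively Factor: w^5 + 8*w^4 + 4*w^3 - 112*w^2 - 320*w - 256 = (w - 4)*(w^4 + 12*w^3 + 52*w^2 + 96*w + 64) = (w - 4)*(w + 2)*(w^3 + 10*w^2 + 32*w + 32) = (w - 4)*(w + 2)^2*(w^2 + 8*w + 16) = (w - 4)*(w + 2)^2*(w + 4)*(w + 4)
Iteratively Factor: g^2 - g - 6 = (g + 2)*(g - 3)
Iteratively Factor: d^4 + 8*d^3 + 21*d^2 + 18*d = (d + 2)*(d^3 + 6*d^2 + 9*d) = (d + 2)*(d + 3)*(d^2 + 3*d) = (d + 2)*(d + 3)^2*(d)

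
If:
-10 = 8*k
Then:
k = -5/4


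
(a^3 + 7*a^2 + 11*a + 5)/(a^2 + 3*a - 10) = (a^2 + 2*a + 1)/(a - 2)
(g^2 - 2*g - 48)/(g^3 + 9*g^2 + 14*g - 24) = (g - 8)/(g^2 + 3*g - 4)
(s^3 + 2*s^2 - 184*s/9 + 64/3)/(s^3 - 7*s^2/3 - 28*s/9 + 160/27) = 3*(s + 6)/(3*s + 5)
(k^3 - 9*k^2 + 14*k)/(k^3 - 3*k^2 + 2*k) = (k - 7)/(k - 1)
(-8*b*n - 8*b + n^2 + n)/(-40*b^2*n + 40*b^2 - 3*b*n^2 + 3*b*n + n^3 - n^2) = (n + 1)/(5*b*n - 5*b + n^2 - n)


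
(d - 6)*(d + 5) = d^2 - d - 30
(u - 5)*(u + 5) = u^2 - 25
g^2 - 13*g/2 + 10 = (g - 4)*(g - 5/2)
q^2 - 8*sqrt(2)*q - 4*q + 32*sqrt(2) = (q - 4)*(q - 8*sqrt(2))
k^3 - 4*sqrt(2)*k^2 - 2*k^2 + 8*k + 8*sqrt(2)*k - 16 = (k - 2)*(k - 2*sqrt(2))^2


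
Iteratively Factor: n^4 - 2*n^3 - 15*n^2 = (n)*(n^3 - 2*n^2 - 15*n) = n*(n - 5)*(n^2 + 3*n) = n*(n - 5)*(n + 3)*(n)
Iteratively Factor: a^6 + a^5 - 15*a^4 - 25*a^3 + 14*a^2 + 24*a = (a)*(a^5 + a^4 - 15*a^3 - 25*a^2 + 14*a + 24) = a*(a + 3)*(a^4 - 2*a^3 - 9*a^2 + 2*a + 8) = a*(a - 1)*(a + 3)*(a^3 - a^2 - 10*a - 8) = a*(a - 4)*(a - 1)*(a + 3)*(a^2 + 3*a + 2) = a*(a - 4)*(a - 1)*(a + 1)*(a + 3)*(a + 2)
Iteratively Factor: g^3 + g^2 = (g)*(g^2 + g) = g*(g + 1)*(g)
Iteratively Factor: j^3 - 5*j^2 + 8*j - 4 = (j - 2)*(j^2 - 3*j + 2) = (j - 2)^2*(j - 1)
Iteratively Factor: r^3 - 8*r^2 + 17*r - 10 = (r - 2)*(r^2 - 6*r + 5) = (r - 5)*(r - 2)*(r - 1)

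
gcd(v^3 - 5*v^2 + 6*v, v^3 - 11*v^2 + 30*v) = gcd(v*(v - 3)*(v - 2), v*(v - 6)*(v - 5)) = v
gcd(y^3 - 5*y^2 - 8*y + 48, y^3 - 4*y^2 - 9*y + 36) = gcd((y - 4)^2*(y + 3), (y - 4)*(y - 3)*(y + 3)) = y^2 - y - 12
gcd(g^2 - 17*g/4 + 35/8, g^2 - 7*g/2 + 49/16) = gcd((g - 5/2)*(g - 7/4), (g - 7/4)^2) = g - 7/4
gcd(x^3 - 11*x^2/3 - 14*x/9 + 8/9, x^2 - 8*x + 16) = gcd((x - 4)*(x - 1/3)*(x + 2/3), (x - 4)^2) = x - 4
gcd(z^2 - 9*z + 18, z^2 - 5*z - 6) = z - 6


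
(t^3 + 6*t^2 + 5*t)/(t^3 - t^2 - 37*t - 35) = t/(t - 7)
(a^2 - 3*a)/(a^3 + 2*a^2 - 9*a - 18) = a/(a^2 + 5*a + 6)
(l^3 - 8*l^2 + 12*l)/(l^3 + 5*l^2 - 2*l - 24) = l*(l - 6)/(l^2 + 7*l + 12)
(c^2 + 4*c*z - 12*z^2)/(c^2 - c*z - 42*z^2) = (-c + 2*z)/(-c + 7*z)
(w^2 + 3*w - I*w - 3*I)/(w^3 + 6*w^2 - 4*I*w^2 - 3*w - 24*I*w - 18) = (w + 3)/(w^2 + 3*w*(2 - I) - 18*I)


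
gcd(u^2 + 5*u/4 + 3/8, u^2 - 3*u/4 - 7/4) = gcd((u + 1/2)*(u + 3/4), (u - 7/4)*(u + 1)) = 1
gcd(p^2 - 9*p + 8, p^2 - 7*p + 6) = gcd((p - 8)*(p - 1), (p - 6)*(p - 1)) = p - 1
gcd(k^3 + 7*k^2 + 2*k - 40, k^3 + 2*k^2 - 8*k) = k^2 + 2*k - 8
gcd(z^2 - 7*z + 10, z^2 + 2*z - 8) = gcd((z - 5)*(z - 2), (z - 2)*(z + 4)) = z - 2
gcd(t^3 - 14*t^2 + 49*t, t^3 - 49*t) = t^2 - 7*t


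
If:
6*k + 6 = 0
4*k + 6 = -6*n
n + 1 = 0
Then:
No Solution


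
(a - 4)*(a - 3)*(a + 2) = a^3 - 5*a^2 - 2*a + 24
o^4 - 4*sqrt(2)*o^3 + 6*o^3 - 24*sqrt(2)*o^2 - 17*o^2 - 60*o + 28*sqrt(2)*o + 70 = (o - 1)*(o + 7)*(o - 5*sqrt(2))*(o + sqrt(2))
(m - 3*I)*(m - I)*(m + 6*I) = m^3 + 2*I*m^2 + 21*m - 18*I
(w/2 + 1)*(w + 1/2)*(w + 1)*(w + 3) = w^4/2 + 13*w^3/4 + 7*w^2 + 23*w/4 + 3/2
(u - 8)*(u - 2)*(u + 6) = u^3 - 4*u^2 - 44*u + 96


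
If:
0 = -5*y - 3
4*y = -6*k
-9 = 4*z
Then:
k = 2/5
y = -3/5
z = -9/4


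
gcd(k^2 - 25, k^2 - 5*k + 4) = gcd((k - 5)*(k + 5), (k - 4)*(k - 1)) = 1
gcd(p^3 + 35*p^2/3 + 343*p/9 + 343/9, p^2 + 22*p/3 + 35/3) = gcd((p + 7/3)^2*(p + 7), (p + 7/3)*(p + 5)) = p + 7/3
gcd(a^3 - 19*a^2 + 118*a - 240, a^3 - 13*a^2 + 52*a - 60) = a^2 - 11*a + 30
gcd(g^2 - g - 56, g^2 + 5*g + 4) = 1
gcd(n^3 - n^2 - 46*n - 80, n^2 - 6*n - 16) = n^2 - 6*n - 16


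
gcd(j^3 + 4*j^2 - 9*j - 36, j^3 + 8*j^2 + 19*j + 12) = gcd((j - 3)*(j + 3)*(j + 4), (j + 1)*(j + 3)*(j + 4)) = j^2 + 7*j + 12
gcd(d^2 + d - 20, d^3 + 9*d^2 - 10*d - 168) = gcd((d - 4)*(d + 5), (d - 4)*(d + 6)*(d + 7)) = d - 4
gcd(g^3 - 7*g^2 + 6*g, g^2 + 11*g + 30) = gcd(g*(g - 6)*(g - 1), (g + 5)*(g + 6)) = 1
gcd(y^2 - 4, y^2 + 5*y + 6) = y + 2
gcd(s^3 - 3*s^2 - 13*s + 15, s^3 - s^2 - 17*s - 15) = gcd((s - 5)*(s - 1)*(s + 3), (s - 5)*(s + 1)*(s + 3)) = s^2 - 2*s - 15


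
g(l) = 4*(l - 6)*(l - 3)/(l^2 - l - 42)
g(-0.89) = -2.66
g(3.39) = 0.12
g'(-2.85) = 3.34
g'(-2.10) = 2.17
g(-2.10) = -4.66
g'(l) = 4*(1 - 2*l)*(l - 6)*(l - 3)/(l^2 - l - 42)^2 + 4*(l - 6)/(l^2 - l - 42) + 4*(l - 3)/(l^2 - l - 42) = 16*(2*l^2 - 30*l + 99)/(l^4 - 2*l^3 - 83*l^2 + 84*l + 1764)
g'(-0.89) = 1.25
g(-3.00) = -7.20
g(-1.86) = -4.17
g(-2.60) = -5.90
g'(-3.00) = 3.68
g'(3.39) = 0.28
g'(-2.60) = 2.86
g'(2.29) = 0.43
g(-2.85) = -6.67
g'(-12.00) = 0.92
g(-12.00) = 9.47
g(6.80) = -4.75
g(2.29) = -0.27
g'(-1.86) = 1.92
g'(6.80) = -30.57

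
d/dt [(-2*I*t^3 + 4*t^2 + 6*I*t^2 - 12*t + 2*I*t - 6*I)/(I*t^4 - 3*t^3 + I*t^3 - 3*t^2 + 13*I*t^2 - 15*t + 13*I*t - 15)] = (2*t^4 + t^3*(-12 + 4*I) + t^2*(-40 - 32*I) + t*(-36 - 12*I) + 102 - 120*I)/(t^6 + t^5*(2 + 4*I) + t^4*(27 + 8*I) + t^3*(52 + 64*I) + t^2*(251 + 120*I) + t*(450 + 60*I) + 225)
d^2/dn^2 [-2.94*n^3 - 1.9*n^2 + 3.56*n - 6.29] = -17.64*n - 3.8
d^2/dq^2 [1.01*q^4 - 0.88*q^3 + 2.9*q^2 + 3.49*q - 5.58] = 12.12*q^2 - 5.28*q + 5.8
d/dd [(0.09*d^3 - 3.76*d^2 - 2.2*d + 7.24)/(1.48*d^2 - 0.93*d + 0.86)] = (0.1332*d^4 - 0.167399999999999*d^3 + 6.985*d^2 - 27.8976*d + 4.8412)/(2.1904*d^4 - 2.7528*d^3 + 3.4105*d^2 - 1.5996*d + 0.7396)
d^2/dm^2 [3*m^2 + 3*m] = 6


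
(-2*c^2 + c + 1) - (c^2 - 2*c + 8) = -3*c^2 + 3*c - 7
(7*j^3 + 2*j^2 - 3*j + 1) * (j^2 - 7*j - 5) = 7*j^5 - 47*j^4 - 52*j^3 + 12*j^2 + 8*j - 5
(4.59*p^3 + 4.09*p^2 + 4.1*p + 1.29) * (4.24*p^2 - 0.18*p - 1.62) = 19.4616*p^5 + 16.5154*p^4 + 9.212*p^3 - 1.8942*p^2 - 6.8742*p - 2.0898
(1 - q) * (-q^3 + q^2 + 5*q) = q^4 - 2*q^3 - 4*q^2 + 5*q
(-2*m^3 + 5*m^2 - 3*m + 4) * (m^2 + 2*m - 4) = -2*m^5 + m^4 + 15*m^3 - 22*m^2 + 20*m - 16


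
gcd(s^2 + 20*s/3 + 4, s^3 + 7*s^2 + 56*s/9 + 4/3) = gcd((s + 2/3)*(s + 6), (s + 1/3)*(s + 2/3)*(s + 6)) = s^2 + 20*s/3 + 4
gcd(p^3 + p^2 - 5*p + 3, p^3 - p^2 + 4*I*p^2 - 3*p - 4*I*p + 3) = p - 1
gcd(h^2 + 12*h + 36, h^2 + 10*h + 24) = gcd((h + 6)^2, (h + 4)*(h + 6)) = h + 6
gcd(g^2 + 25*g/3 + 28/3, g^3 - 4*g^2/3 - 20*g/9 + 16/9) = g + 4/3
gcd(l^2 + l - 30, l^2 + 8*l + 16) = 1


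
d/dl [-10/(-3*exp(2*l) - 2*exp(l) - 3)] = (-60*exp(l) - 20)*exp(l)/(3*exp(2*l) + 2*exp(l) + 3)^2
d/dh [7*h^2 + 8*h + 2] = 14*h + 8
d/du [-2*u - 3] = -2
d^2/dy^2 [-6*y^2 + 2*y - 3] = -12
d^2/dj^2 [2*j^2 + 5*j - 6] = 4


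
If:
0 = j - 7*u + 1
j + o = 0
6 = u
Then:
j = 41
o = -41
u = 6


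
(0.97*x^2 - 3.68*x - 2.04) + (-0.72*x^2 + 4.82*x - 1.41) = 0.25*x^2 + 1.14*x - 3.45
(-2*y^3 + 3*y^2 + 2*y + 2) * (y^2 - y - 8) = -2*y^5 + 5*y^4 + 15*y^3 - 24*y^2 - 18*y - 16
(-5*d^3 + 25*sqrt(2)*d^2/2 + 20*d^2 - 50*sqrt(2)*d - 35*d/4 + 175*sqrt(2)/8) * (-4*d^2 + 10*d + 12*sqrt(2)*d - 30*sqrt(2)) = 20*d^5 - 110*sqrt(2)*d^4 - 130*d^4 + 535*d^3 + 715*sqrt(2)*d^3 - 4075*d^2/2 - 2585*sqrt(2)*d^2/2 + 1925*sqrt(2)*d/4 + 3525*d - 2625/2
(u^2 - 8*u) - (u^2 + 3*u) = -11*u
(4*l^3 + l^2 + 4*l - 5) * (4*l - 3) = 16*l^4 - 8*l^3 + 13*l^2 - 32*l + 15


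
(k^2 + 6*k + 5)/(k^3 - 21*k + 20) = (k + 1)/(k^2 - 5*k + 4)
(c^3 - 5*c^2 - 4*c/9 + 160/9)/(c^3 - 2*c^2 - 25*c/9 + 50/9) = (3*c^2 - 20*c + 32)/(3*c^2 - 11*c + 10)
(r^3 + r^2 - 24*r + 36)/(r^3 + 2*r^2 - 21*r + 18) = (r - 2)/(r - 1)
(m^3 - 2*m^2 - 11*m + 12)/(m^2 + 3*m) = m - 5 + 4/m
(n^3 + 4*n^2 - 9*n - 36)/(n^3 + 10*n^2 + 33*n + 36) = (n - 3)/(n + 3)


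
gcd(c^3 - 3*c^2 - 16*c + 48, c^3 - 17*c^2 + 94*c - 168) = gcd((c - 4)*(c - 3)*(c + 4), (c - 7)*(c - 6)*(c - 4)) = c - 4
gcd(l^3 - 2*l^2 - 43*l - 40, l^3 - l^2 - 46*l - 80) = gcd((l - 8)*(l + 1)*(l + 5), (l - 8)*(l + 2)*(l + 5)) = l^2 - 3*l - 40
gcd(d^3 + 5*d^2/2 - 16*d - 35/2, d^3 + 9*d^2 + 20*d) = d + 5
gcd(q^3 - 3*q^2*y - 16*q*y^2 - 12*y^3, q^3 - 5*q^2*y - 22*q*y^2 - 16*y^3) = q^2 + 3*q*y + 2*y^2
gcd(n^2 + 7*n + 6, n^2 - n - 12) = 1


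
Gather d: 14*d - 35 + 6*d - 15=20*d - 50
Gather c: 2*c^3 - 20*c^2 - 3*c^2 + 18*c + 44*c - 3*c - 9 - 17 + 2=2*c^3 - 23*c^2 + 59*c - 24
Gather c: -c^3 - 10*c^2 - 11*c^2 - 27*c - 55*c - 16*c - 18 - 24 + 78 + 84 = -c^3 - 21*c^2 - 98*c + 120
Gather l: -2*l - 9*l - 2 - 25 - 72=-11*l - 99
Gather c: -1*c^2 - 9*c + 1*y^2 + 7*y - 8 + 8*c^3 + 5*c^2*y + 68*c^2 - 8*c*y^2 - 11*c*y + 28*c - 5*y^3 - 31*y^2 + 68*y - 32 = 8*c^3 + c^2*(5*y + 67) + c*(-8*y^2 - 11*y + 19) - 5*y^3 - 30*y^2 + 75*y - 40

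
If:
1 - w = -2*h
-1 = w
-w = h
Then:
No Solution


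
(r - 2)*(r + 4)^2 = r^3 + 6*r^2 - 32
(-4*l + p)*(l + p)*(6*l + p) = -24*l^3 - 22*l^2*p + 3*l*p^2 + p^3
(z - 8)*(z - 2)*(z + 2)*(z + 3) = z^4 - 5*z^3 - 28*z^2 + 20*z + 96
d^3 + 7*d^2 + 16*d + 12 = (d + 2)^2*(d + 3)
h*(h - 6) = h^2 - 6*h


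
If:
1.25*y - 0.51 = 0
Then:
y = 0.41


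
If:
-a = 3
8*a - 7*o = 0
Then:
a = -3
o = -24/7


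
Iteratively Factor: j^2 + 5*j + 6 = (j + 2)*(j + 3)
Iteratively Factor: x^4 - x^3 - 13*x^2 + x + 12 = (x - 1)*(x^3 - 13*x - 12) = (x - 4)*(x - 1)*(x^2 + 4*x + 3) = (x - 4)*(x - 1)*(x + 3)*(x + 1)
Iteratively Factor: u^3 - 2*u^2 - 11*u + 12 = (u + 3)*(u^2 - 5*u + 4) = (u - 4)*(u + 3)*(u - 1)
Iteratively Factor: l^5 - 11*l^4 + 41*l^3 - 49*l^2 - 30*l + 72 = (l + 1)*(l^4 - 12*l^3 + 53*l^2 - 102*l + 72) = (l - 4)*(l + 1)*(l^3 - 8*l^2 + 21*l - 18) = (l - 4)*(l - 3)*(l + 1)*(l^2 - 5*l + 6) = (l - 4)*(l - 3)^2*(l + 1)*(l - 2)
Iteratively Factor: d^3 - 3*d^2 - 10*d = (d + 2)*(d^2 - 5*d) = (d - 5)*(d + 2)*(d)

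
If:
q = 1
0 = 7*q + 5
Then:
No Solution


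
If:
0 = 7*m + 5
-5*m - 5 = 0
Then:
No Solution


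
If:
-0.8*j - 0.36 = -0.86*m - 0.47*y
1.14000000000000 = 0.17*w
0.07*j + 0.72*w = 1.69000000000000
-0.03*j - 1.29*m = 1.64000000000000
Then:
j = -44.83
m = -0.23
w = 6.71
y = -75.13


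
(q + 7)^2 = q^2 + 14*q + 49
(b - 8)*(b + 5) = b^2 - 3*b - 40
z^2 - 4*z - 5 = (z - 5)*(z + 1)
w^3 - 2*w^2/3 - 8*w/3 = w*(w - 2)*(w + 4/3)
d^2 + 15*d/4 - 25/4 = (d - 5/4)*(d + 5)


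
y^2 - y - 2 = (y - 2)*(y + 1)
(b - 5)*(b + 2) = b^2 - 3*b - 10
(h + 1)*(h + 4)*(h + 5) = h^3 + 10*h^2 + 29*h + 20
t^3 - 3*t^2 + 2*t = t*(t - 2)*(t - 1)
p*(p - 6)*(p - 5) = p^3 - 11*p^2 + 30*p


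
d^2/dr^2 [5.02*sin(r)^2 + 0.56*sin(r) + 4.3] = -0.56*sin(r) + 10.04*cos(2*r)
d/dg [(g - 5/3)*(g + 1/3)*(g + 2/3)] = 3*g^2 - 4*g/3 - 13/9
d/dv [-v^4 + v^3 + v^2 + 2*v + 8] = -4*v^3 + 3*v^2 + 2*v + 2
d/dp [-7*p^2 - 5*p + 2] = -14*p - 5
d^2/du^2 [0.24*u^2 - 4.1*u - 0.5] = 0.480000000000000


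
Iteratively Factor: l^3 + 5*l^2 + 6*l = (l + 2)*(l^2 + 3*l) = (l + 2)*(l + 3)*(l)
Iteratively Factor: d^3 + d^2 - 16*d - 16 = (d + 1)*(d^2 - 16) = (d + 1)*(d + 4)*(d - 4)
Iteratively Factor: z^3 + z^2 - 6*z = (z + 3)*(z^2 - 2*z) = (z - 2)*(z + 3)*(z)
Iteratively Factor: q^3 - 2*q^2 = (q)*(q^2 - 2*q) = q*(q - 2)*(q)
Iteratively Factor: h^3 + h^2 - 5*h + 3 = (h - 1)*(h^2 + 2*h - 3) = (h - 1)^2*(h + 3)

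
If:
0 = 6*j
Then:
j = 0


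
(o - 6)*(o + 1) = o^2 - 5*o - 6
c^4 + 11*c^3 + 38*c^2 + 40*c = c*(c + 2)*(c + 4)*(c + 5)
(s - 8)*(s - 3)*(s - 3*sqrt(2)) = s^3 - 11*s^2 - 3*sqrt(2)*s^2 + 24*s + 33*sqrt(2)*s - 72*sqrt(2)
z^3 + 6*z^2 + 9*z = z*(z + 3)^2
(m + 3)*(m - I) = m^2 + 3*m - I*m - 3*I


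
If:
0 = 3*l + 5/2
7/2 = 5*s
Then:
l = -5/6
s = 7/10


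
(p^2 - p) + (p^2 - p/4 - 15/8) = 2*p^2 - 5*p/4 - 15/8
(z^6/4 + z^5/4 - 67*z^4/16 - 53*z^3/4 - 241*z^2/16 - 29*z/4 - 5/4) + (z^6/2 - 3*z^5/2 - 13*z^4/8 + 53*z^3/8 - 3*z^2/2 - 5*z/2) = 3*z^6/4 - 5*z^5/4 - 93*z^4/16 - 53*z^3/8 - 265*z^2/16 - 39*z/4 - 5/4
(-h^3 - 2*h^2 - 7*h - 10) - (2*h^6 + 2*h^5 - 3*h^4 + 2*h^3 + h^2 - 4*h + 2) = -2*h^6 - 2*h^5 + 3*h^4 - 3*h^3 - 3*h^2 - 3*h - 12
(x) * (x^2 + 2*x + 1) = x^3 + 2*x^2 + x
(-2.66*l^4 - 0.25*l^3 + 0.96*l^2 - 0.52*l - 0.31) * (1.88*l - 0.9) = -5.0008*l^5 + 1.924*l^4 + 2.0298*l^3 - 1.8416*l^2 - 0.1148*l + 0.279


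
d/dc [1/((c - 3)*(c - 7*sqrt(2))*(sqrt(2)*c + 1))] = (-sqrt(2)*(c - 3)*(c - 7*sqrt(2)) - (c - 3)*(sqrt(2)*c + 1) - (c - 7*sqrt(2))*(sqrt(2)*c + 1))/((c - 3)^2*(c - 7*sqrt(2))^2*(sqrt(2)*c + 1)^2)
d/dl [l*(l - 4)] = 2*l - 4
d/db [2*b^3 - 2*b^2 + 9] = 2*b*(3*b - 2)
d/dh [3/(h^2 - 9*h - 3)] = 3*(9 - 2*h)/(-h^2 + 9*h + 3)^2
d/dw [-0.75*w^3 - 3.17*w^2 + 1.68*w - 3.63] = -2.25*w^2 - 6.34*w + 1.68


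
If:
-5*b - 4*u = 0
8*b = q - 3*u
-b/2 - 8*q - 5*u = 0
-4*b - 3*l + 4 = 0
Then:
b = 0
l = 4/3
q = 0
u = 0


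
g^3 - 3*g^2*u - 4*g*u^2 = g*(g - 4*u)*(g + u)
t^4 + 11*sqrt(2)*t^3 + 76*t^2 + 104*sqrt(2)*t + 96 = (t + sqrt(2))*(t + 2*sqrt(2))^2*(t + 6*sqrt(2))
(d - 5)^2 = d^2 - 10*d + 25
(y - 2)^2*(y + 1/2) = y^3 - 7*y^2/2 + 2*y + 2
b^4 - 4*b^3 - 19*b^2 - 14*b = b*(b - 7)*(b + 1)*(b + 2)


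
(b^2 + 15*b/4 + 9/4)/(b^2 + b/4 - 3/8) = 2*(b + 3)/(2*b - 1)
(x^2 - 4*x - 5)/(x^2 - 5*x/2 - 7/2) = 2*(x - 5)/(2*x - 7)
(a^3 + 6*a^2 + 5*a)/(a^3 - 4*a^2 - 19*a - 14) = a*(a + 5)/(a^2 - 5*a - 14)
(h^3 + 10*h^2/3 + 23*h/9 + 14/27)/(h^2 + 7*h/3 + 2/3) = (h^2 + 3*h + 14/9)/(h + 2)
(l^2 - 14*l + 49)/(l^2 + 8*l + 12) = (l^2 - 14*l + 49)/(l^2 + 8*l + 12)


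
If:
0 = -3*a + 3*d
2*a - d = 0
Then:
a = 0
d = 0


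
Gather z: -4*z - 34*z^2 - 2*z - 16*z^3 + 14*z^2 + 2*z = -16*z^3 - 20*z^2 - 4*z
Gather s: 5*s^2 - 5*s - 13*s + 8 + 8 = 5*s^2 - 18*s + 16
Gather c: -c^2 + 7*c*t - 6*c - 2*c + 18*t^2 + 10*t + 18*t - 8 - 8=-c^2 + c*(7*t - 8) + 18*t^2 + 28*t - 16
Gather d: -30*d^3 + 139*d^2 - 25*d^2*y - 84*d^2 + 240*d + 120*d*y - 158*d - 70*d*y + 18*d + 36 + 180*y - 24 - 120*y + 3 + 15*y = -30*d^3 + d^2*(55 - 25*y) + d*(50*y + 100) + 75*y + 15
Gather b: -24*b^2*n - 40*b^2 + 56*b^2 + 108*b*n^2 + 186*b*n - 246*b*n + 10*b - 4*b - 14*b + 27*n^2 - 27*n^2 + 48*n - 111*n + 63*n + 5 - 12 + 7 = b^2*(16 - 24*n) + b*(108*n^2 - 60*n - 8)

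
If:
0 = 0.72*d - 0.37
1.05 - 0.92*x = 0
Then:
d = 0.51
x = 1.14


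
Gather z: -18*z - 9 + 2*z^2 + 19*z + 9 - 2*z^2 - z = 0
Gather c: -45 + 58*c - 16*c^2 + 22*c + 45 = -16*c^2 + 80*c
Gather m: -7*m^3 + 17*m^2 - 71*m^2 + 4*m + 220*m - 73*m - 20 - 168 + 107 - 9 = -7*m^3 - 54*m^2 + 151*m - 90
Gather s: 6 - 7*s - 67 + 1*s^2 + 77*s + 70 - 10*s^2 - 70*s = 9 - 9*s^2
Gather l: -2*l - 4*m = -2*l - 4*m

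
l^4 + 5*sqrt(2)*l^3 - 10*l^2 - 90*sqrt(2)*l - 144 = (l - 3*sqrt(2))*(l + sqrt(2))*(l + 3*sqrt(2))*(l + 4*sqrt(2))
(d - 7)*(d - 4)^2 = d^3 - 15*d^2 + 72*d - 112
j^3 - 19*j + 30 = (j - 3)*(j - 2)*(j + 5)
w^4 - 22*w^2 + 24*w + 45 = (w - 3)^2*(w + 1)*(w + 5)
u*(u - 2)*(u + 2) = u^3 - 4*u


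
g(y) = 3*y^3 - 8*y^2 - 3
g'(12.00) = 1104.00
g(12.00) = 4029.00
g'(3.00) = 33.00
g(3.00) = 6.00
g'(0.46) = -5.46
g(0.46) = -4.40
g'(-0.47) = 9.51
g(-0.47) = -5.08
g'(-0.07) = 1.16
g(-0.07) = -3.04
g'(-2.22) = 79.88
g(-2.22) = -75.25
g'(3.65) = 61.50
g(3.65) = 36.30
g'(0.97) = -7.05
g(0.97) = -7.79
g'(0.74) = -6.91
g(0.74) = -6.17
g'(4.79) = 129.86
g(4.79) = 143.15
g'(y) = 9*y^2 - 16*y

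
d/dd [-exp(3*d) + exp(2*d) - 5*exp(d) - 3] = (-3*exp(2*d) + 2*exp(d) - 5)*exp(d)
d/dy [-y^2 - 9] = -2*y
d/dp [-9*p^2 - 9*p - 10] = -18*p - 9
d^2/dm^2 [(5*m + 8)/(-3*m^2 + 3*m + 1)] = 18*((2*m - 1)^2*(5*m + 8) + (5*m + 1)*(-3*m^2 + 3*m + 1))/(-3*m^2 + 3*m + 1)^3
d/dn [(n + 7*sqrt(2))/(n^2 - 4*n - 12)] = (n^2 - 4*n - 2*(n - 2)*(n + 7*sqrt(2)) - 12)/(-n^2 + 4*n + 12)^2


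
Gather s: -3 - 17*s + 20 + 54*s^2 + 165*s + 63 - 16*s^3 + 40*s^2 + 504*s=-16*s^3 + 94*s^2 + 652*s + 80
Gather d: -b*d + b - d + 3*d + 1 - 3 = b + d*(2 - b) - 2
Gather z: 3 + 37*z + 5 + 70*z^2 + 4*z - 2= 70*z^2 + 41*z + 6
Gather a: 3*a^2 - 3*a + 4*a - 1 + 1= 3*a^2 + a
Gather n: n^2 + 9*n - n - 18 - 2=n^2 + 8*n - 20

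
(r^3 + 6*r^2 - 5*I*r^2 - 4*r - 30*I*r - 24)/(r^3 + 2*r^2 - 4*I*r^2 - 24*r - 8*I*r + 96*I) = (r - I)/(r - 4)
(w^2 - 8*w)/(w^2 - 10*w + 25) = w*(w - 8)/(w^2 - 10*w + 25)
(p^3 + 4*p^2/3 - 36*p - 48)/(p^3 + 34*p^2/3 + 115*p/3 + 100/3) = (p^2 - 36)/(p^2 + 10*p + 25)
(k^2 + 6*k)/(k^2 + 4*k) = (k + 6)/(k + 4)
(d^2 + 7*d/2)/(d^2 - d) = (d + 7/2)/(d - 1)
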